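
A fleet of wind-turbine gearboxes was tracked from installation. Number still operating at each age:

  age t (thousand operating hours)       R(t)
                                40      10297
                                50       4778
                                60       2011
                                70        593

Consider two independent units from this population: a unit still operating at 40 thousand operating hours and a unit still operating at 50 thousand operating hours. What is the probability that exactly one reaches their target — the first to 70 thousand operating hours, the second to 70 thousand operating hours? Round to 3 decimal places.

p₁ = R(70)/R(40) = 593/10297 = 0.057590; p₂ = R(70)/R(50) = 593/4778 = 0.124111.
P(exactly one) = p₁(1−p₂) + (1−p₁)p₂ = 0.050442 + 0.116963 = 0.167406.

0.167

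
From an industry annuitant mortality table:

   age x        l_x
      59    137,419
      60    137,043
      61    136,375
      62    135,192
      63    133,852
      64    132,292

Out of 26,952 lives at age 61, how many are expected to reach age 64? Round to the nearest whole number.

The relevant probability is 132,292/136,375 = 0.970060.
Expected number = 26,952 × 0.970060 = 26145.

26145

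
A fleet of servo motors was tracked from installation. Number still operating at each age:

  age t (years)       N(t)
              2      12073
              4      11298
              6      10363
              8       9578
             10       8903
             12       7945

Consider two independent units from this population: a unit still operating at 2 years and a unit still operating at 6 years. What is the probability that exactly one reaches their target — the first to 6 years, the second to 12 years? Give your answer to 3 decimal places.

p₁ = N(6)/N(2) = 10363/12073 = 0.858362; p₂ = N(12)/N(6) = 7945/10363 = 0.766670.
P(exactly one) = p₁(1−p₂) + (1−p₁)p₂ = 0.200282 + 0.108590 = 0.308871.

0.309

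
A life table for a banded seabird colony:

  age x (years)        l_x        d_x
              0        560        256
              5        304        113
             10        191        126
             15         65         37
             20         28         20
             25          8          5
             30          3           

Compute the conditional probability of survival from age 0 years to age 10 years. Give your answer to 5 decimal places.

The conditional survival probability is l_10/l_0 = 191/560 = 0.341071.

0.34107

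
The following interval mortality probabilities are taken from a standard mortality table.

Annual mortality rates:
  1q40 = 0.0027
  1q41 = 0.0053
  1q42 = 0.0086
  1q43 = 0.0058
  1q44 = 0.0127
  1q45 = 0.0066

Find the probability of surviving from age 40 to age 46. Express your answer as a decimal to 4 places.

Chaining the interval survival probabilities: (1 − 0.0027) × (1 − 0.0053) × (1 − 0.0086) × (1 − 0.0058) × (1 − 0.0127) × (1 − 0.0066).
= 0.9973 × 0.9947 × 0.9914 × 0.9942 × 0.9873 × 0.9934 = 0.958990.

0.9590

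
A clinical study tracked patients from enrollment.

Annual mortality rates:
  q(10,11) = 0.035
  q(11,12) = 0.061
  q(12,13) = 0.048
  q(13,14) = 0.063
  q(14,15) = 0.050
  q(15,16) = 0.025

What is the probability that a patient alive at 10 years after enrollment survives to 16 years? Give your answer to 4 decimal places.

Survival from 10 to 16 is the product of surviving each interval: (1 − 0.035) × (1 − 0.061) × (1 − 0.048) × (1 − 0.063) × (1 − 0.050) × (1 − 0.025).
= 0.965 × 0.939 × 0.952 × 0.937 × 0.950 × 0.975 = 0.748682.

0.7487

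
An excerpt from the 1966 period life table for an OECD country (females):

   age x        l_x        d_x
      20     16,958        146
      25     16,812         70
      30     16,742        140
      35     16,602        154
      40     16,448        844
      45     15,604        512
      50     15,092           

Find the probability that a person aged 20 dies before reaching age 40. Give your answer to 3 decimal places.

0.030

P(die before 40 | alive at 20) = 1 − l_40/l_20 = 1 − 16,448/16,958 = (510)/16,958 = 0.030074.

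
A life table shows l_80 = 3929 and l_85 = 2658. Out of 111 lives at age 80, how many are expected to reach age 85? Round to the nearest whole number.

75

The relevant probability is 2658/3929 = 0.676508.
Expected number = 111 × 0.676508 = 75.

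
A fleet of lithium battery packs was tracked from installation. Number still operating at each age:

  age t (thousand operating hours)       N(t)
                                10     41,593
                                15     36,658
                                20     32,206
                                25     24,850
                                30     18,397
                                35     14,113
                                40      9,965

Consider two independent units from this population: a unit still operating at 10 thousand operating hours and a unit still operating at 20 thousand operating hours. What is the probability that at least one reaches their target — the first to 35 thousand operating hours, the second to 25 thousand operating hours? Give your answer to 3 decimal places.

0.849

p₁ = N(35)/N(10) = 14,113/41,593 = 0.339312; p₂ = N(25)/N(20) = 24,850/32,206 = 0.771595.
P(at least one) = 1 − (1−p₁)(1−p₂) = 1 − 0.660688 × 0.228405 = 0.849096.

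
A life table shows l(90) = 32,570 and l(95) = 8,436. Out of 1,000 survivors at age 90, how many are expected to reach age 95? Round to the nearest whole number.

The relevant probability is 8,436/32,570 = 0.259011.
Expected number = 1,000 × 0.259011 = 259.

259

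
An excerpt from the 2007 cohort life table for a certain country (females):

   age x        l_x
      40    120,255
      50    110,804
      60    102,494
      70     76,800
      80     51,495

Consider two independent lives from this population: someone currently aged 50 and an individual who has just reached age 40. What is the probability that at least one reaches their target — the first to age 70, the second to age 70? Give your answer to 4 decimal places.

p₁ = l_70/l_50 = 76,800/110,804 = 0.693116; p₂ = l_70/l_40 = 76,800/120,255 = 0.638643.
P(at least one) = 1 − (1−p₁)(1−p₂) = 1 − 0.306884 × 0.361357 = 0.889105.

0.8891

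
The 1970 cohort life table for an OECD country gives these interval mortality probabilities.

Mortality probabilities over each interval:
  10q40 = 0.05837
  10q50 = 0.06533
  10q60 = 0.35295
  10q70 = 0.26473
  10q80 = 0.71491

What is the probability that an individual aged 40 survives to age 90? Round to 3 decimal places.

The overall survival probability is (1 − 0.05837) × (1 − 0.06533) × (1 − 0.35295) × (1 − 0.26473) × (1 − 0.71491).
= 0.94163 × 0.93467 × 0.64705 × 0.73527 × 0.28509 = 0.119373.

0.119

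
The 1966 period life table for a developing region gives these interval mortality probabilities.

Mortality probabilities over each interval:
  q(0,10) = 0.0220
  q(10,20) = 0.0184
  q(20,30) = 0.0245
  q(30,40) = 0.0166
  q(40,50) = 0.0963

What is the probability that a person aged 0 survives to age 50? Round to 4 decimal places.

0.8323

Chaining the interval survival probabilities: (1 − 0.0220) × (1 − 0.0184) × (1 − 0.0245) × (1 − 0.0166) × (1 − 0.0963).
= 0.9780 × 0.9816 × 0.9755 × 0.9834 × 0.9037 = 0.832253.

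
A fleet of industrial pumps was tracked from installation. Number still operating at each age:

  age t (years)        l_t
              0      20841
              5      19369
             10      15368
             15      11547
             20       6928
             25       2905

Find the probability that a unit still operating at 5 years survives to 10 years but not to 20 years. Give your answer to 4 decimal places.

0.4357

This is the probability of reaching 10 but not 20, conditional on being operational at 5: (l_10 − l_20) / l_5.
= (15368 − 6928) / 19369 = 8440 / 19369 = 0.435748.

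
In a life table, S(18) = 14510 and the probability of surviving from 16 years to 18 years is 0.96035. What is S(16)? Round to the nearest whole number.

15109

S(16) = S(18) / p = 14510 / 0.96035 = 15109.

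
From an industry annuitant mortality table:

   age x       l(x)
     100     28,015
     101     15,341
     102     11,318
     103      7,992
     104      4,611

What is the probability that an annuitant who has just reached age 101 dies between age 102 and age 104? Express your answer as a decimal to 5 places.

This is the probability of reaching 102 but not 104, conditional on being alive at 101: (l(102) − l(104)) / l(101).
= (11,318 − 4,611) / 15,341 = 6,707 / 15,341 = 0.437194.

0.43719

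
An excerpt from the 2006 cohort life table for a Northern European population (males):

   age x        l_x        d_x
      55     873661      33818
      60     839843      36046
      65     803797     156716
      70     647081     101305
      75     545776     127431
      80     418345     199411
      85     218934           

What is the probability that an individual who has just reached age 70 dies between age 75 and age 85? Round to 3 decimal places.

This is the probability of reaching 75 but not 85, conditional on being alive at 70: (l_75 − l_85) / l_70.
= (545776 − 218934) / 647081 = 326842 / 647081 = 0.505102.

0.505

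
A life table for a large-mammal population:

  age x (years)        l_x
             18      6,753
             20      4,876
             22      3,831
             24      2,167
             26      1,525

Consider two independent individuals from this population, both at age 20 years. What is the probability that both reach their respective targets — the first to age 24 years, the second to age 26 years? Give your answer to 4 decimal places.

p₁ = l_24/l_20 = 2,167/4,876 = 0.444422; p₂ = l_26/l_20 = 1,525/4,876 = 0.312756.
P(both) = p₁ × p₂ = 0.444422 × 0.312756 = 0.138996.

0.1390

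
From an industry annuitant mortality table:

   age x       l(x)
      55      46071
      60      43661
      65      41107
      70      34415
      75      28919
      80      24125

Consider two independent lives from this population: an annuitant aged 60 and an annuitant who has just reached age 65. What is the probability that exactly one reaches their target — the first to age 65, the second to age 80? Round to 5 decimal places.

0.42328

p₁ = l(65)/l(60) = 41107/43661 = 0.941504; p₂ = l(80)/l(65) = 24125/41107 = 0.586883.
P(exactly one) = p₁(1−p₂) + (1−p₁)p₂ = 0.388951 + 0.034330 = 0.423282.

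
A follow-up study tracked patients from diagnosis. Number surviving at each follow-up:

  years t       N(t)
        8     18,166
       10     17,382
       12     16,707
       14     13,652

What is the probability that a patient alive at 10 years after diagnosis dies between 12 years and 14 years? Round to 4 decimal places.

0.1758

This is the probability of reaching 12 but not 14, conditional on being alive at 10: (N(12) − N(14)) / N(10).
= (16,707 − 13,652) / 17,382 = 3,055 / 17,382 = 0.175757.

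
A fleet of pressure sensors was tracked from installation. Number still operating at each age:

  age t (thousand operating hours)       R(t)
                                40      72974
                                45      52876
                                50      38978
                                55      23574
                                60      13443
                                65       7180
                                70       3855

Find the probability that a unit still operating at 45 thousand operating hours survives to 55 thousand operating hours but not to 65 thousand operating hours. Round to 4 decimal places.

This is the probability of reaching 55 but not 65, conditional on being operational at 45: (R(55) − R(65)) / R(45).
= (23574 − 7180) / 52876 = 16394 / 52876 = 0.310046.

0.3100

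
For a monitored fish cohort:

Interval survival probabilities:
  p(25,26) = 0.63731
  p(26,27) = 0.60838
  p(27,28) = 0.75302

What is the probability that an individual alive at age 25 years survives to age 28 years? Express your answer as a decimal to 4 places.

Chaining the interval survival probabilities: 0.63731 × 0.60838 × 0.75302.
= 0.291966.

0.2920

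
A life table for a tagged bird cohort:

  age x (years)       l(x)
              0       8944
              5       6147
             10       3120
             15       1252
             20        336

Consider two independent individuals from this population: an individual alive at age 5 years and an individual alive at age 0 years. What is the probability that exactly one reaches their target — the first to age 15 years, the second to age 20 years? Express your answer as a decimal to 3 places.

0.226

p₁ = l(15)/l(5) = 1252/6147 = 0.203677; p₂ = l(20)/l(0) = 336/8944 = 0.037567.
P(exactly one) = p₁(1−p₂) + (1−p₁)p₂ = 0.196025 + 0.029915 = 0.225941.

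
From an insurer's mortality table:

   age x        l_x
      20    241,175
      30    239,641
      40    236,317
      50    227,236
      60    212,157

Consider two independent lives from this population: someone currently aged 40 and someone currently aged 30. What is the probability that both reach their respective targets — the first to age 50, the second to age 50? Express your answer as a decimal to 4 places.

p₁ = l_50/l_40 = 227,236/236,317 = 0.961573; p₂ = l_50/l_30 = 227,236/239,641 = 0.948235.
P(both) = p₁ × p₂ = 0.961573 × 0.948235 = 0.911797.

0.9118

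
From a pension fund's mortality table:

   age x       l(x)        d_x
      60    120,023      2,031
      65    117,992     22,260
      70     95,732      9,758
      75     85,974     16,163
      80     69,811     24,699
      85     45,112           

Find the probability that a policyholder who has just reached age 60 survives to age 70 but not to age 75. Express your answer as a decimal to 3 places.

This is the probability of reaching 70 but not 75, conditional on being alive at 60: (l(70) − l(75)) / l(60).
= (95,732 − 85,974) / 120,023 = 9,758 / 120,023 = 0.081301.

0.081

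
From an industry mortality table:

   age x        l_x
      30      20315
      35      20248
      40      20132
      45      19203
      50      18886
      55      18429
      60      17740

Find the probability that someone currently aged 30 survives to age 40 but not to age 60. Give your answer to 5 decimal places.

0.11775

We want 10|20q30 = (l_40 − l_60)/l_30.
This is the probability of reaching 40 but not 60, conditional on being alive at 30: (l_40 − l_60) / l_30.
= (20132 − 17740) / 20315 = 2392 / 20315 = 0.117746.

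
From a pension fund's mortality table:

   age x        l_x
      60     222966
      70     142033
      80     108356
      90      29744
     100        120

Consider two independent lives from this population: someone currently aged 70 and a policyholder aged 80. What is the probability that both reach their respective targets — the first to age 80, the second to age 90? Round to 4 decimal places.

p₁ = l_80/l_70 = 108356/142033 = 0.762893; p₂ = l_90/l_80 = 29744/108356 = 0.274503.
P(both) = p₁ × p₂ = 0.762893 × 0.274503 = 0.209416.

0.2094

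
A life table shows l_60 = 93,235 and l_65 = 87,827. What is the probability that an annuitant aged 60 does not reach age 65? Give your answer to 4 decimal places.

0.0580

P(die before 65 | alive at 60) = 1 − l_65/l_60 = 1 − 87,827/93,235 = (5,408)/93,235 = 0.058004.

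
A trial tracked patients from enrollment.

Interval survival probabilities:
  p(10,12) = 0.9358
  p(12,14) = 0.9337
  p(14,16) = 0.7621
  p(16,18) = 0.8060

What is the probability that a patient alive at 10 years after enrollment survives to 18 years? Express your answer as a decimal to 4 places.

P(survive 10→18) = 0.9358 × 0.9337 × 0.7621 × 0.8060.
= 0.536707.

0.5367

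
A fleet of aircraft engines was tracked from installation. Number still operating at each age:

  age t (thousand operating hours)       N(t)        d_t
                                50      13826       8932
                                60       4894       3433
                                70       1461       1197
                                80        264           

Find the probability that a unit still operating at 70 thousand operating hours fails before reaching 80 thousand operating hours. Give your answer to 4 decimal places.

0.8193

P(fail before 80 | operational at 70) = 1 − N(80)/N(70) = 1 − 264/1461 = (1197)/1461 = 0.819302.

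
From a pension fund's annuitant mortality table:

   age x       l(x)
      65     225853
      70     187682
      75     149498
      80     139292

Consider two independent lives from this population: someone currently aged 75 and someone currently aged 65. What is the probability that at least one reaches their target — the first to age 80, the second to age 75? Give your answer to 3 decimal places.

p₁ = l(80)/l(75) = 139292/149498 = 0.931732; p₂ = l(75)/l(65) = 149498/225853 = 0.661926.
P(at least one) = 1 − (1−p₁)(1−p₂) = 1 − 0.068268 × 0.338074 = 0.976920.

0.977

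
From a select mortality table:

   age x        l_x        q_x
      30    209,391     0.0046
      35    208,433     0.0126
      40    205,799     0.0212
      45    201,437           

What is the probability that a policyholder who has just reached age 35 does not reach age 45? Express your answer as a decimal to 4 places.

P(die before 45 | alive at 35) = 1 − l_45/l_35 = 1 − 201,437/208,433 = (6,996)/208,433 = 0.033565.

0.0336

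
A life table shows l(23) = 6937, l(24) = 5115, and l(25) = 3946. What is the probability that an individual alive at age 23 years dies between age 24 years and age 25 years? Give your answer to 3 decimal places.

This is the probability of reaching 24 but not 25, conditional on being alive at 23: (l(24) − l(25)) / l(23).
= (5115 − 3946) / 6937 = 1169 / 6937 = 0.168517.

0.169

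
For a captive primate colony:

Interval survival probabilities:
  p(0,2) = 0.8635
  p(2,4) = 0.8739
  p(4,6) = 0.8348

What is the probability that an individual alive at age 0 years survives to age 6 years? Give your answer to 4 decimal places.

P(survive 0→6) = 0.8635 × 0.8739 × 0.8348.
= 0.629951.

0.6300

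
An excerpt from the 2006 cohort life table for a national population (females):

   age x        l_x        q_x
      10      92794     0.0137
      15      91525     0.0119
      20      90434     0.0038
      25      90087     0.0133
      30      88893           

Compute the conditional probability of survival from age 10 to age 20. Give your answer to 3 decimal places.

0.975

We want 10p10 = l_20/l_10.
The conditional survival probability is l_20/l_10 = 90434/92794 = 0.974567.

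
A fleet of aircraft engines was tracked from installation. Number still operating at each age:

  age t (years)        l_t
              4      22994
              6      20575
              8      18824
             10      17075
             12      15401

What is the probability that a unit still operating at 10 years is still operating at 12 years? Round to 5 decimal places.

0.90196

The conditional survival probability is l_12/l_10 = 15401/17075 = 0.901962.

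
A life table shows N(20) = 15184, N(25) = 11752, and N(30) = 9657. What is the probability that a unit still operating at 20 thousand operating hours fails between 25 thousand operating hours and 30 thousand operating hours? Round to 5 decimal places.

0.13797

This is the probability of reaching 25 but not 30, conditional on being operational at 20: (N(25) − N(30)) / N(20).
= (11752 − 9657) / 15184 = 2095 / 15184 = 0.137974.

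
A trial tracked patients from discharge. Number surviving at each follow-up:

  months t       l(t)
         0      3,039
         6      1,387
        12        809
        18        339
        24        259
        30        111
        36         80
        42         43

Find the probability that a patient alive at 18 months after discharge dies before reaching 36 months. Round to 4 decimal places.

P(die before 36 | alive at 18) = 1 − l(36)/l(18) = 1 − 80/339 = (259)/339 = 0.764012.

0.7640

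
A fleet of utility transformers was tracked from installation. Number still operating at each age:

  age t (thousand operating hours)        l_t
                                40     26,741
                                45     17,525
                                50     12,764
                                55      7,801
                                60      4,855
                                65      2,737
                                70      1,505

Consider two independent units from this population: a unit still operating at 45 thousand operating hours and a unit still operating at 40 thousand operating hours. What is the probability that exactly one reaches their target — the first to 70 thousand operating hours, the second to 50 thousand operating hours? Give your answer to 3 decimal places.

0.481

p₁ = l_70/l_45 = 1,505/17,525 = 0.085877; p₂ = l_50/l_40 = 12,764/26,741 = 0.477319.
P(exactly one) = p₁(1−p₂) + (1−p₁)p₂ = 0.044886 + 0.436328 = 0.481215.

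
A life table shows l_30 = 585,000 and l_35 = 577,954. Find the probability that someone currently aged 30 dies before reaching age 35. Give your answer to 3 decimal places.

P(die before 35 | alive at 30) = 1 − l_35/l_30 = 1 − 577,954/585,000 = (7,046)/585,000 = 0.012044.

0.012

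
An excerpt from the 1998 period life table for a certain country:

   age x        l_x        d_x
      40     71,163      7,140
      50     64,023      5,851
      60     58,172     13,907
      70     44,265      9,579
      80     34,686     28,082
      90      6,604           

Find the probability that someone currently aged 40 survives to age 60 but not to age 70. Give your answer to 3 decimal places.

0.195

We want 20|10q40 = (l_60 − l_70)/l_40.
This is the probability of reaching 60 but not 70, conditional on being alive at 40: (l_60 − l_70) / l_40.
= (58,172 − 44,265) / 71,163 = 13,907 / 71,163 = 0.195425.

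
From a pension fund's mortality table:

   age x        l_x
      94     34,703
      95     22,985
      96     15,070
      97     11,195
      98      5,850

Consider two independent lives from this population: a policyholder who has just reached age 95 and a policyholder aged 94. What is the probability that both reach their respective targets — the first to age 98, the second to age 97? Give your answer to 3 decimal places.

0.082

p₁ = l_98/l_95 = 5,850/22,985 = 0.254514; p₂ = l_97/l_94 = 11,195/34,703 = 0.322595.
P(both) = p₁ × p₂ = 0.254514 × 0.322595 = 0.082105.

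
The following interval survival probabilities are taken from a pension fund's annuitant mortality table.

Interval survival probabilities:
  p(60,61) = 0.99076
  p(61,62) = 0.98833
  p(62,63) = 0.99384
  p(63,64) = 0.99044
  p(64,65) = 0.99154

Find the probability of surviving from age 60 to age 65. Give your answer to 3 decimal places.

Chaining the interval survival probabilities: 0.99076 × 0.98833 × 0.99384 × 0.99044 × 0.99154.
= 0.955708.

0.956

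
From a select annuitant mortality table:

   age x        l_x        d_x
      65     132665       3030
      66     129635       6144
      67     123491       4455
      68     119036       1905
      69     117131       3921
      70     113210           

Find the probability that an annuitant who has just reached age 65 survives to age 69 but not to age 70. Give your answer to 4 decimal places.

We want 4|1q65 = (l_69 − l_70)/l_65.
This is the probability of reaching 69 but not 70, conditional on being alive at 65: (l_69 − l_70) / l_65.
= (117131 − 113210) / 132665 = 3921 / 132665 = 0.029556.

0.0296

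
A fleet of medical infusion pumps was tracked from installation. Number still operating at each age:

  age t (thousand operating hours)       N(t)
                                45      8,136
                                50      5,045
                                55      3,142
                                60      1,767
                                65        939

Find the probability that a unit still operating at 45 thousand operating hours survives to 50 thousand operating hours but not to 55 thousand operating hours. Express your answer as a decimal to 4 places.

0.2339

This is the probability of reaching 50 but not 55, conditional on being operational at 45: (N(50) − N(55)) / N(45).
= (5,045 − 3,142) / 8,136 = 1,903 / 8,136 = 0.233899.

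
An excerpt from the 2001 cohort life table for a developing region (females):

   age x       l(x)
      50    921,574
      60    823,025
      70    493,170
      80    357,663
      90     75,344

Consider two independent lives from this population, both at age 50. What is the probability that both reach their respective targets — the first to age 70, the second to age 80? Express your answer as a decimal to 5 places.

0.20769

p₁ = l(70)/l(50) = 493,170/921,574 = 0.535139; p₂ = l(80)/l(50) = 357,663/921,574 = 0.388100.
P(both) = p₁ × p₂ = 0.535139 × 0.388100 = 0.207687.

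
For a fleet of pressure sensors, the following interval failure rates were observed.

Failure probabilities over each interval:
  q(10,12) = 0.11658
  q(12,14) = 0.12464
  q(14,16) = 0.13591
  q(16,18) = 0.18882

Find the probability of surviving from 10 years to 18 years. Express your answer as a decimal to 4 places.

P(survive 10→18) = (1 − 0.11658) × (1 − 0.12464) × (1 − 0.13591) × (1 − 0.18882).
= 0.88342 × 0.87536 × 0.86409 × 0.81118 = 0.542039.

0.5420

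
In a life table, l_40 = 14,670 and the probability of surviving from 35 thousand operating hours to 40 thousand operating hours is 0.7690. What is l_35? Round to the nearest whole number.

l_35 = l_40 / p = 14,670 / 0.7690 = 19077.

19077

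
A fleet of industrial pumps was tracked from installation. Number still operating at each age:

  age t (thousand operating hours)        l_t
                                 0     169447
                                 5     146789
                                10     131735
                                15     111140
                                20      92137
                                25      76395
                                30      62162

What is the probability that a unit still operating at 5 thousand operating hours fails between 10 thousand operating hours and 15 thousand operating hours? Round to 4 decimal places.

0.1403

This is the probability of reaching 10 but not 15, conditional on being operational at 5: (l_10 − l_15) / l_5.
= (131735 − 111140) / 146789 = 20595 / 146789 = 0.140303.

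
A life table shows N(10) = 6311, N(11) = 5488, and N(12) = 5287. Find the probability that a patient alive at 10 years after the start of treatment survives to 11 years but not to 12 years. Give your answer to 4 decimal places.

0.0318

This is the probability of reaching 11 but not 12, conditional on being alive at 10: (N(11) − N(12)) / N(10).
= (5488 − 5287) / 6311 = 201 / 6311 = 0.031849.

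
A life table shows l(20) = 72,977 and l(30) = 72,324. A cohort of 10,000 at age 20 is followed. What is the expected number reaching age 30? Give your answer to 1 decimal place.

The relevant probability is 72,324/72,977 = 0.991052.
Expected number = 10,000 × 0.991052 = 9910.5.

9910.5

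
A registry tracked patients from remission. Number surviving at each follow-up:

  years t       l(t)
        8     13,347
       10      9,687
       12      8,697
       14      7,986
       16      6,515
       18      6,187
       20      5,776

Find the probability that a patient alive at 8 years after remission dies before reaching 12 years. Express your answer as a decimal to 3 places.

P(die before 12 | alive at 8) = 1 − l(12)/l(8) = 1 − 8,697/13,347 = (4,650)/13,347 = 0.348393.

0.348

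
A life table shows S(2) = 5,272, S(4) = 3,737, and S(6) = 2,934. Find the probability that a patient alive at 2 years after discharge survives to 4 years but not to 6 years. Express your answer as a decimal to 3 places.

This is the probability of reaching 4 but not 6, conditional on being alive at 2: (S(4) − S(6)) / S(2).
= (3,737 − 2,934) / 5,272 = 803 / 5,272 = 0.152314.

0.152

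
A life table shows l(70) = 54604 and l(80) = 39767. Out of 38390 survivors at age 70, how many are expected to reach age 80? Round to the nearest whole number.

27959

The relevant probability is 39767/54604 = 0.728280.
Expected number = 38390 × 0.728280 = 27959.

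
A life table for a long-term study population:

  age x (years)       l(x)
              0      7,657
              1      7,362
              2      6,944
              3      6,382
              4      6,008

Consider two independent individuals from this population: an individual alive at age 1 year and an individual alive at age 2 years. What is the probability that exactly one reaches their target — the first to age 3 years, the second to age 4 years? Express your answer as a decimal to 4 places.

0.2320

p₁ = l(3)/l(1) = 6,382/7,362 = 0.866884; p₂ = l(4)/l(2) = 6,008/6,944 = 0.865207.
P(exactly one) = p₁(1−p₂) + (1−p₁)p₂ = 0.116850 + 0.115173 = 0.232023.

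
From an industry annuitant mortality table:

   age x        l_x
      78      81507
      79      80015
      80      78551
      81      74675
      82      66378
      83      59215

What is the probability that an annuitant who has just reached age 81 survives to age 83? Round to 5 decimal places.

We want 2p81 = l_83/l_81.
The conditional survival probability is l_83/l_81 = 59215/74675 = 0.792970.

0.79297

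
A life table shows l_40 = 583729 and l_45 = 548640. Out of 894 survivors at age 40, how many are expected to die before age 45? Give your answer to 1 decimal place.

The relevant probability is 1 − 548640/583729 = 0.060112.
Expected number = 894 × 0.060112 = 53.7.

53.7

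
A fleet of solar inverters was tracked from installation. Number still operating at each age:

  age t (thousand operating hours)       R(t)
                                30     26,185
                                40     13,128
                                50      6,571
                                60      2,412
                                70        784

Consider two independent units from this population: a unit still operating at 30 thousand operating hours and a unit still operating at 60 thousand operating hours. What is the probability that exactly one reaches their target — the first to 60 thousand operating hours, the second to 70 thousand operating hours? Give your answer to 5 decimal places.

p₁ = R(60)/R(30) = 2,412/26,185 = 0.092114; p₂ = R(70)/R(60) = 784/2,412 = 0.325041.
P(exactly one) = p₁(1−p₂) + (1−p₁)p₂ = 0.062173 + 0.295100 = 0.357273.

0.35727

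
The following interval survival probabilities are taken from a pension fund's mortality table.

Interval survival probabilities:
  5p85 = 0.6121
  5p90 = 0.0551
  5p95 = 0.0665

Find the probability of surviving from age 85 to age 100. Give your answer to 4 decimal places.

0.0022

Survival from 85 to 100 is the product of surviving each interval: 0.6121 × 0.0551 × 0.0665.
= 0.002243.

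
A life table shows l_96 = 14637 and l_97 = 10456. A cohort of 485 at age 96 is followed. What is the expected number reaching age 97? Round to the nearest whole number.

346

The relevant probability is 10456/14637 = 0.714354.
Expected number = 485 × 0.714354 = 346.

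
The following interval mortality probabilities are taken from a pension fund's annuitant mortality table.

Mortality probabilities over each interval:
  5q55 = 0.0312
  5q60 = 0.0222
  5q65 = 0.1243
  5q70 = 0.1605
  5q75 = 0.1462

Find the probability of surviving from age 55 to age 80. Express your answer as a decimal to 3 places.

0.595

Chaining the interval survival probabilities: (1 − 0.0312) × (1 − 0.0222) × (1 − 0.1243) × (1 − 0.1605) × (1 − 0.1462).
= 0.9688 × 0.9778 × 0.8757 × 0.8395 × 0.8538 = 0.594588.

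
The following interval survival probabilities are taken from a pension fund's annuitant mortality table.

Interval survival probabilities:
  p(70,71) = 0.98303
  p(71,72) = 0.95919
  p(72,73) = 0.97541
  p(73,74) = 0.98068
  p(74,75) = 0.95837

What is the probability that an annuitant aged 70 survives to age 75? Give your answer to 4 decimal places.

Survival from 70 to 75 is the product of surviving each interval: 0.98303 × 0.95919 × 0.97541 × 0.98068 × 0.95837.
= 0.864409.

0.8644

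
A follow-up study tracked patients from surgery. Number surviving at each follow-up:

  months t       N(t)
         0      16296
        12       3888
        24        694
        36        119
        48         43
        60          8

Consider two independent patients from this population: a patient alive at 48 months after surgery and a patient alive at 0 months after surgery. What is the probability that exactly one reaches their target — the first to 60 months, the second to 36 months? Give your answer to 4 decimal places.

p₁ = N(60)/N(48) = 8/43 = 0.186047; p₂ = N(36)/N(0) = 119/16296 = 0.007302.
P(exactly one) = p₁(1−p₂) + (1−p₁)p₂ = 0.184688 + 0.005943 = 0.190632.

0.1906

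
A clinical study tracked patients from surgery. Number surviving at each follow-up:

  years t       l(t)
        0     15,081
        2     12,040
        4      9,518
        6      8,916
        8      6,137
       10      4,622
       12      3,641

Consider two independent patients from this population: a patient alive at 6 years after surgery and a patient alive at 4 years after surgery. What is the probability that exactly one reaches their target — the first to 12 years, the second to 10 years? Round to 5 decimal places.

p₁ = l(12)/l(6) = 3,641/8,916 = 0.408367; p₂ = l(10)/l(4) = 4,622/9,518 = 0.485606.
P(exactly one) = p₁(1−p₂) + (1−p₁)p₂ = 0.210062 + 0.287301 = 0.497362.

0.49736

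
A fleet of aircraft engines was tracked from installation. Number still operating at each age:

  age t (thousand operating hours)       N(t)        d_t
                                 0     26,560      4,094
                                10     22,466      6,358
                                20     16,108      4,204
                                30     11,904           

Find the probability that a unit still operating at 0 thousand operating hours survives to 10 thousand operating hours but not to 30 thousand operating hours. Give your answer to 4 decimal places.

This is the probability of reaching 10 but not 30, conditional on being operational at 0: (N(10) − N(30)) / N(0).
= (22,466 − 11,904) / 26,560 = 10,562 / 26,560 = 0.397666.

0.3977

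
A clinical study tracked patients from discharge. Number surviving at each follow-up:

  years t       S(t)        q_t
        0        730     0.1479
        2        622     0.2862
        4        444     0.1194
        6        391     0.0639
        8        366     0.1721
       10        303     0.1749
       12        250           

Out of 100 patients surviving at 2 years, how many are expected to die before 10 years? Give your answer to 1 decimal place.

51.3

The relevant probability is 1 − 303/622 = 0.512862.
Expected number = 100 × 0.512862 = 51.3.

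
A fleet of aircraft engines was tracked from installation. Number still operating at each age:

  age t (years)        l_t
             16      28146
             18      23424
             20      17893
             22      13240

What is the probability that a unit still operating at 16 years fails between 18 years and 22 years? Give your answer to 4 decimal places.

0.3618

This is the probability of reaching 18 but not 22, conditional on being operational at 16: (l_18 − l_22) / l_16.
= (23424 − 13240) / 28146 = 10184 / 28146 = 0.361828.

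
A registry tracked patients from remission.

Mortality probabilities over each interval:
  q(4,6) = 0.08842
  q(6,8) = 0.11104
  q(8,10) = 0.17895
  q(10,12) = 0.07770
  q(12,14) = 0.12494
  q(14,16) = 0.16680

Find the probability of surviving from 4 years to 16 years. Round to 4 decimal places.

0.4474

Survival from 4 to 16 is the product of surviving each interval: (1 − 0.08842) × (1 − 0.11104) × (1 − 0.17895) × (1 − 0.07770) × (1 − 0.12494) × (1 − 0.16680).
= 0.91158 × 0.88896 × 0.82105 × 0.92230 × 0.87506 × 0.83320 = 0.447410.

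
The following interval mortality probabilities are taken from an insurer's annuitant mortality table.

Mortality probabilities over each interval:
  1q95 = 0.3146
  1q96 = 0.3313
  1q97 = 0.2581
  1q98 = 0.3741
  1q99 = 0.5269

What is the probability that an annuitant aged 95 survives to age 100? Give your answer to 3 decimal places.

0.101

Chaining the interval survival probabilities: (1 − 0.3146) × (1 − 0.3313) × (1 − 0.2581) × (1 − 0.3741) × (1 − 0.5269).
= 0.6854 × 0.6687 × 0.7419 × 0.6259 × 0.4731 = 0.100688.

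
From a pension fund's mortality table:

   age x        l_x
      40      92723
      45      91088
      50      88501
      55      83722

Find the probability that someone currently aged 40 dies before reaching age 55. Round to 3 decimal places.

0.097

P(die before 55 | alive at 40) = 1 − l_55/l_40 = 1 − 83722/92723 = (9001)/92723 = 0.097074.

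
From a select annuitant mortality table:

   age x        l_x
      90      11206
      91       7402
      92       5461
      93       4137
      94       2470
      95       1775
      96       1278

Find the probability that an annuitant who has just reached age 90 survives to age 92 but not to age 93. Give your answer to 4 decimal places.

This is the probability of reaching 92 but not 93, conditional on being alive at 90: (l_92 − l_93) / l_90.
= (5461 − 4137) / 11206 = 1324 / 11206 = 0.118151.

0.1182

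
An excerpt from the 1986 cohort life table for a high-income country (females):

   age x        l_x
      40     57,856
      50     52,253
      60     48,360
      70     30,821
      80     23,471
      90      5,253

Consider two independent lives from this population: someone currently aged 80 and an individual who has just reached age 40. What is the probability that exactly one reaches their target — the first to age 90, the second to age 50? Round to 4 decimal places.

0.7227

p₁ = l_90/l_80 = 5,253/23,471 = 0.223808; p₂ = l_50/l_40 = 52,253/57,856 = 0.903156.
P(exactly one) = p₁(1−p₂) + (1−p₁)p₂ = 0.021674 + 0.701022 = 0.722697.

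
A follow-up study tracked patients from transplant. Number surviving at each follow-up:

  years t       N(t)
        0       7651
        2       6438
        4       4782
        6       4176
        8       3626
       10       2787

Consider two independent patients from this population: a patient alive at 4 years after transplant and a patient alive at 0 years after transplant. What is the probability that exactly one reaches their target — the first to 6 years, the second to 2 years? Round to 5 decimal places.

p₁ = N(6)/N(4) = 4176/4782 = 0.873275; p₂ = N(2)/N(0) = 6438/7651 = 0.841459.
P(exactly one) = p₁(1−p₂) + (1−p₁)p₂ = 0.138450 + 0.106634 = 0.245084.

0.24508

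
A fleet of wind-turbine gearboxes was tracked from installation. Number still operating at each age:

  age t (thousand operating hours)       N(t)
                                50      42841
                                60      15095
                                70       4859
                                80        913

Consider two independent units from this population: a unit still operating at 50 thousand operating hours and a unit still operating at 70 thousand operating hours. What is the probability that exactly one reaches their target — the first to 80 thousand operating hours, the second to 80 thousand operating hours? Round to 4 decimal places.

p₁ = N(80)/N(50) = 913/42841 = 0.021311; p₂ = N(80)/N(70) = 913/4859 = 0.187899.
P(exactly one) = p₁(1−p₂) + (1−p₁)p₂ = 0.017307 + 0.183895 = 0.201201.

0.2012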